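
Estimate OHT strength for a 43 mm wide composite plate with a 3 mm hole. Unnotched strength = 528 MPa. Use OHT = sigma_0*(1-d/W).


OHT = sigma_0*(1-d/W) = 528*(1-3/43) = 491.2 MPa

491.2 MPa


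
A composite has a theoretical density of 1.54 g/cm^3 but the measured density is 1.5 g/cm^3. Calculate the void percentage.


Void% = (rho_theo - rho_actual)/rho_theo * 100 = (1.54 - 1.5)/1.54 * 100 = 2.6%

2.6%


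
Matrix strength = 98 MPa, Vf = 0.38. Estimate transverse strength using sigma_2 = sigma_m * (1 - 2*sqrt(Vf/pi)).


factor = 1 - 2*sqrt(0.38/pi) = 0.3044
sigma_2 = 98 * 0.3044 = 29.83 MPa

29.83 MPa


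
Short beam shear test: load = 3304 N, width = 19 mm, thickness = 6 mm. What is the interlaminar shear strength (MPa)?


ILSS = 3F/(4bh) = 3*3304/(4*19*6) = 21.74 MPa

21.74 MPa


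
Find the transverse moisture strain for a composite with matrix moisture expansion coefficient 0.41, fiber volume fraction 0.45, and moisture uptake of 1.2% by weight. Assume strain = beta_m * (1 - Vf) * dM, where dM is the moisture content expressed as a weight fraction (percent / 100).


dM = 1.2/100 = 0.012
strain = beta_m * (1-Vf) * dM = 0.41 * 0.55 * 0.012 = 0.002706

0.002706


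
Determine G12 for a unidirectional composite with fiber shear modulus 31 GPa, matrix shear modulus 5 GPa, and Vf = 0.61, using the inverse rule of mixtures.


1/G12 = Vf/Gf + (1-Vf)/Gm = 0.61/31 + 0.39/5
G12 = 10.24 GPa

10.24 GPa


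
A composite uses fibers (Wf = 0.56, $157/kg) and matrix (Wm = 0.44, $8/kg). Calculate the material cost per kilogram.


Cost = cost_f*Wf + cost_m*Wm = 157*0.56 + 8*0.44 = $91.44/kg

$91.44/kg


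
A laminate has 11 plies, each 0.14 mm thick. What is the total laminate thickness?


h = n * t_ply = 11 * 0.14 = 1.54 mm

1.54 mm


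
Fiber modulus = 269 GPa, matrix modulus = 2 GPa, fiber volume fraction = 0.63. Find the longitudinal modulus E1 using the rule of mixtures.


E1 = Ef*Vf + Em*(1-Vf) = 269*0.63 + 2*0.37 = 170.21 GPa

170.21 GPa


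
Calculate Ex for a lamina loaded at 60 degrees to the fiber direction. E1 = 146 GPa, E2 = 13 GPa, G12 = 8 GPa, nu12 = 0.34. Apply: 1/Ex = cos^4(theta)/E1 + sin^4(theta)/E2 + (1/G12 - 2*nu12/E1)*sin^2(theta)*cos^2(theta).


cos^4(60) = 0.0625, sin^4(60) = 0.5625, sin^2(60)*cos^2(60) = 0.1875
1/G12 - 2*nu12/E1 = 1/8 - 2*0.34/146 = 0.120342 GPa^-1
1/Ex = 0.0625/146 + 0.5625/13 + 0.120342*0.1875 = 0.0662615 GPa^-1
Ex = 15.09 GPa

15.09 GPa


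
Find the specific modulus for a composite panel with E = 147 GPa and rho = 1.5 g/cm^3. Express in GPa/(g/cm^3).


Specific stiffness = E/rho = 147/1.5 = 98.0 GPa/(g/cm^3)

98.0 GPa/(g/cm^3)


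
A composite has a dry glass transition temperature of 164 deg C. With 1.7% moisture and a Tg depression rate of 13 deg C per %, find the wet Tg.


Tg_wet = Tg_dry - k*moisture = 164 - 13*1.7 = 141.9 deg C

141.9 deg C


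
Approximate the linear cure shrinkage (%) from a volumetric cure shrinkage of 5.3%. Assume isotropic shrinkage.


Linear shrinkage ≈ vol_shrink/3 = 5.3/3 = 1.767%

1.767%


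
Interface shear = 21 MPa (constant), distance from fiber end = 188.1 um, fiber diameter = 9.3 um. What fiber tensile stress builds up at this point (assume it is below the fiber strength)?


Force balance: sigma_f * (pi*d^2/4) = tau * (pi*d) * x  ->  sigma_f = 4 * tau * x / d
sigma_f = 4 * 21 * 188.1 / 9.3 = 1699.0 MPa

1699.0 MPa


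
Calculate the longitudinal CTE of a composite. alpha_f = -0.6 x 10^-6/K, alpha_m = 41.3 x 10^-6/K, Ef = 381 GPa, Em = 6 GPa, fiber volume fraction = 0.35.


E1 = Ef*Vf + Em*(1-Vf) = 137.25
alpha_1 = (alpha_f*Ef*Vf + alpha_m*Em*(1-Vf))/E1 = 0.59 x 10^-6/K

0.59 x 10^-6/K


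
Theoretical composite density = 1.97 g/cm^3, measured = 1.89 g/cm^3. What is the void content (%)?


Void% = (rho_theo - rho_actual)/rho_theo * 100 = (1.97 - 1.89)/1.97 * 100 = 4.06%

4.06%


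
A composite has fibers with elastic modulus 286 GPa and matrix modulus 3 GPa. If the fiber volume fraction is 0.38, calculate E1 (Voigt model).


E1 = Ef*Vf + Em*(1-Vf) = 286*0.38 + 3*0.62 = 110.54 GPa

110.54 GPa


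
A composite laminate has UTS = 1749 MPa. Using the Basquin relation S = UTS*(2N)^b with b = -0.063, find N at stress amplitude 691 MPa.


N = 0.5 * (S/UTS)^(1/b) = 0.5 * (691/1749)^(1/-0.063) = 1.2611e+06 cycles

1.2611e+06 cycles


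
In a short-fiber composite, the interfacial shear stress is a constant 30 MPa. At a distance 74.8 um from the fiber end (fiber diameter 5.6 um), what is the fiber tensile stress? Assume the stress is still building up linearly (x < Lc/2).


Force balance: sigma_f * (pi*d^2/4) = tau * (pi*d) * x  ->  sigma_f = 4 * tau * x / d
sigma_f = 4 * 30 * 74.8 / 5.6 = 1602.9 MPa

1602.9 MPa


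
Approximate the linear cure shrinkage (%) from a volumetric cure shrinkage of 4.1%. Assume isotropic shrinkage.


Linear shrinkage ≈ vol_shrink/3 = 4.1/3 = 1.367%

1.367%


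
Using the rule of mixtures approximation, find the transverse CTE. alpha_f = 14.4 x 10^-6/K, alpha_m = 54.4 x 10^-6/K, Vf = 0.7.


alpha_2 = alpha_f*Vf + alpha_m*(1-Vf) = 14.4*0.7 + 54.4*0.3 = 26.4 x 10^-6/K

26.4 x 10^-6/K


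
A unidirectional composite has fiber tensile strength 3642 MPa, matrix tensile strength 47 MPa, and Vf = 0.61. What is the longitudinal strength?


sigma_1 = sigma_f*Vf + sigma_m*(1-Vf) = 3642*0.61 + 47*0.39 = 2240.0 MPa

2240.0 MPa


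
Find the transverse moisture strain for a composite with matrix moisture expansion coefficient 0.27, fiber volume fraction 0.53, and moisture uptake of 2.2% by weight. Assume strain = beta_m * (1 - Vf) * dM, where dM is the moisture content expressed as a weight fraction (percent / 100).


dM = 2.2/100 = 0.022
strain = beta_m * (1-Vf) * dM = 0.27 * 0.47 * 0.022 = 0.0027918

0.0027918


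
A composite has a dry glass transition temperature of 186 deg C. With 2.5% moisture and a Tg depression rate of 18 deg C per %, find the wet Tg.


Tg_wet = Tg_dry - k*moisture = 186 - 18*2.5 = 141.0 deg C

141.0 deg C


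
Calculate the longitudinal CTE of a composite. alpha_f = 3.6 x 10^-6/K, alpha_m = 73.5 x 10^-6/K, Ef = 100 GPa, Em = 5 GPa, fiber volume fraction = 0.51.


E1 = Ef*Vf + Em*(1-Vf) = 53.45
alpha_1 = (alpha_f*Ef*Vf + alpha_m*Em*(1-Vf))/E1 = 6.8 x 10^-6/K

6.8 x 10^-6/K


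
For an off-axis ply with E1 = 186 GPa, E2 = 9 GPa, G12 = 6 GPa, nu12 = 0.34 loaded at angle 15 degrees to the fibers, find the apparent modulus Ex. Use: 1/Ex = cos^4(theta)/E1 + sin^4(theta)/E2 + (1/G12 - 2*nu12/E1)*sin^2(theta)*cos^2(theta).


cos^4(15) = 0.870513, sin^4(15) = 0.004487, sin^2(15)*cos^2(15) = 0.0625
1/G12 - 2*nu12/E1 = 1/6 - 2*0.34/186 = 0.163011 GPa^-1
1/Ex = 0.870513/186 + 0.004487/9 + 0.163011*0.0625 = 0.0153669 GPa^-1
Ex = 65.07 GPa

65.07 GPa


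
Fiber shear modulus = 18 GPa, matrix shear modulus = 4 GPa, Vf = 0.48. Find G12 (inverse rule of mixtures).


1/G12 = Vf/Gf + (1-Vf)/Gm = 0.48/18 + 0.52/4
G12 = 6.38 GPa

6.38 GPa


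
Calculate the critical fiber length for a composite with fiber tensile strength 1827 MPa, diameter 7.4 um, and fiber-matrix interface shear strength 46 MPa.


Lc = sigma_f * d / (2 * tau_i) = 1827 * 7.4 / (2 * 46) = 147.0 um

147.0 um


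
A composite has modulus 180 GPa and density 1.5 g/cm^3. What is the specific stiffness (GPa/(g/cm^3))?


Specific stiffness = E/rho = 180/1.5 = 120.0 GPa/(g/cm^3)

120.0 GPa/(g/cm^3)


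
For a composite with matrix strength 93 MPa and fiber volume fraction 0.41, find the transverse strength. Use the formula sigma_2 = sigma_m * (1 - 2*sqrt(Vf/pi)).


factor = 1 - 2*sqrt(0.41/pi) = 0.2775
sigma_2 = 93 * 0.2775 = 25.81 MPa

25.81 MPa


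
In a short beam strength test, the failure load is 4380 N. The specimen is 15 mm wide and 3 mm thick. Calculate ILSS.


ILSS = 3F/(4bh) = 3*4380/(4*15*3) = 73.0 MPa

73.0 MPa


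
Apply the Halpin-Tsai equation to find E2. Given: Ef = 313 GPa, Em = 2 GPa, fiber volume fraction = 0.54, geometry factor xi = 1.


eta = (Ef/Em - 1)/(Ef/Em + xi) = (156.5 - 1)/(156.5 + 1) = 0.9873
E2 = Em*(1+xi*eta*Vf)/(1-eta*Vf) = 6.57 GPa

6.57 GPa


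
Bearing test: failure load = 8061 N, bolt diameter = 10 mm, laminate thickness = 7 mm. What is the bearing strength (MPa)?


sigma_br = F/(d*h) = 8061/(10*7) = 115.2 MPa

115.2 MPa


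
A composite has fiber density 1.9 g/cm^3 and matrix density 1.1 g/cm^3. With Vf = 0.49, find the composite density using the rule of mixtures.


rho_c = rho_f*Vf + rho_m*(1-Vf) = 1.9*0.49 + 1.1*0.51 = 1.492 g/cm^3

1.492 g/cm^3


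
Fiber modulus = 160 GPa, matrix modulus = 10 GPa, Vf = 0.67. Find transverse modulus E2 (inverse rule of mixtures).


1/E2 = Vf/Ef + (1-Vf)/Em = 0.67/160 + 0.33/10
E2 = 26.89 GPa

26.89 GPa


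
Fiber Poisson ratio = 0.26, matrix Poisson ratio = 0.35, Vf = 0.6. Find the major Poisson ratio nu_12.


nu_12 = nu_f*Vf + nu_m*(1-Vf) = 0.26*0.6 + 0.35*0.4 = 0.296

0.296


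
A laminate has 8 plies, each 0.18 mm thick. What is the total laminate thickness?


h = n * t_ply = 8 * 0.18 = 1.44 mm

1.44 mm


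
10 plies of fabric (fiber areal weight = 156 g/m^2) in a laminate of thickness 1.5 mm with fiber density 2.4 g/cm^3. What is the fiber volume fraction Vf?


Vf = n * FAW / (rho_f * h * 1000) = 10 * 156 / (2.4 * 1.5 * 1000) = 0.4333

0.4333


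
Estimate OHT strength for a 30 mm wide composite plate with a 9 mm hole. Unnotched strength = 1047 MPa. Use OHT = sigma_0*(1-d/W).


OHT = sigma_0*(1-d/W) = 1047*(1-9/30) = 732.9 MPa

732.9 MPa


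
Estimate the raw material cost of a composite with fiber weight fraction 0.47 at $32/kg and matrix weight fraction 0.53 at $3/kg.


Cost = cost_f*Wf + cost_m*Wm = 32*0.47 + 3*0.53 = $16.63/kg

$16.63/kg


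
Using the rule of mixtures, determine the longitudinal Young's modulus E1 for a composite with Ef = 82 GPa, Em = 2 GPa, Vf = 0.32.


E1 = Ef*Vf + Em*(1-Vf) = 82*0.32 + 2*0.68 = 27.6 GPa

27.6 GPa


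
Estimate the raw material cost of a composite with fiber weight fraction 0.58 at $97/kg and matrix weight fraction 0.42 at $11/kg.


Cost = cost_f*Wf + cost_m*Wm = 97*0.58 + 11*0.42 = $60.88/kg

$60.88/kg


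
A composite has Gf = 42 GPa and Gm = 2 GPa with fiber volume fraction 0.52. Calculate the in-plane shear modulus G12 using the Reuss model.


1/G12 = Vf/Gf + (1-Vf)/Gm = 0.52/42 + 0.48/2
G12 = 3.96 GPa

3.96 GPa


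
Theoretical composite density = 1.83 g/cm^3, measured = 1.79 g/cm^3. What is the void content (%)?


Void% = (rho_theo - rho_actual)/rho_theo * 100 = (1.83 - 1.79)/1.83 * 100 = 2.19%

2.19%


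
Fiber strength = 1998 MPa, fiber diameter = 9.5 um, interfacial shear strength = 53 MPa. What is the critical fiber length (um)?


Lc = sigma_f * d / (2 * tau_i) = 1998 * 9.5 / (2 * 53) = 179.1 um

179.1 um


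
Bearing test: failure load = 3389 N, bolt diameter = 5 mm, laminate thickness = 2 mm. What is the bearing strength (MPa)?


sigma_br = F/(d*h) = 3389/(5*2) = 338.9 MPa

338.9 MPa


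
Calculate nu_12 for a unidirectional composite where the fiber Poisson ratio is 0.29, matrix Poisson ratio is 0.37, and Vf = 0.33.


nu_12 = nu_f*Vf + nu_m*(1-Vf) = 0.29*0.33 + 0.37*0.67 = 0.3436

0.3436


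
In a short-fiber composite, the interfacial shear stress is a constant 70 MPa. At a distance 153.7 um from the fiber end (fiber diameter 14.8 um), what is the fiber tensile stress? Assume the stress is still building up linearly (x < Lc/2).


Force balance: sigma_f * (pi*d^2/4) = tau * (pi*d) * x  ->  sigma_f = 4 * tau * x / d
sigma_f = 4 * 70 * 153.7 / 14.8 = 2907.8 MPa

2907.8 MPa


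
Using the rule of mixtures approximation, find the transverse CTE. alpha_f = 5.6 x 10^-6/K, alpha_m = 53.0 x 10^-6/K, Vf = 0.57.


alpha_2 = alpha_f*Vf + alpha_m*(1-Vf) = 5.6*0.57 + 53.0*0.43 = 26.0 x 10^-6/K

26.0 x 10^-6/K


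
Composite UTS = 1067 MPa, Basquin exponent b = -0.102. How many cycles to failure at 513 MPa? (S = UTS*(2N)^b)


N = 0.5 * (S/UTS)^(1/b) = 0.5 * (513/1067)^(1/-0.102) = 656.2637 cycles

656.2637 cycles


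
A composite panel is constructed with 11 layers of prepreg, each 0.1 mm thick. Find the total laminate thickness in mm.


h = n * t_ply = 11 * 0.1 = 1.1 mm

1.1 mm


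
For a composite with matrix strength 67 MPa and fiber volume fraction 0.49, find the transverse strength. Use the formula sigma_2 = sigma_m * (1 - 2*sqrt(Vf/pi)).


factor = 1 - 2*sqrt(0.49/pi) = 0.2101
sigma_2 = 67 * 0.2101 = 14.08 MPa

14.08 MPa


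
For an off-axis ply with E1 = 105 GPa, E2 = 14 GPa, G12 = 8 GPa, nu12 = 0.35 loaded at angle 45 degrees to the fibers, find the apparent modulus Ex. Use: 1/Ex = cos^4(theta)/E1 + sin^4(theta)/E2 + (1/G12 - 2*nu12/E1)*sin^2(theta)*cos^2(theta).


cos^4(45) = 0.25, sin^4(45) = 0.25, sin^2(45)*cos^2(45) = 0.25
1/G12 - 2*nu12/E1 = 1/8 - 2*0.35/105 = 0.118333 GPa^-1
1/Ex = 0.25/105 + 0.25/14 + 0.118333*0.25 = 0.0498214 GPa^-1
Ex = 20.07 GPa

20.07 GPa


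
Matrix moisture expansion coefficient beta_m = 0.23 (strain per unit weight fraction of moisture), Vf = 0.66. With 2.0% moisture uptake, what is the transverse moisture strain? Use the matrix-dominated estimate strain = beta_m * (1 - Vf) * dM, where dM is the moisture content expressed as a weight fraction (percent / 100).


dM = 2.0/100 = 0.02
strain = beta_m * (1-Vf) * dM = 0.23 * 0.34 * 0.02 = 0.001564

0.001564


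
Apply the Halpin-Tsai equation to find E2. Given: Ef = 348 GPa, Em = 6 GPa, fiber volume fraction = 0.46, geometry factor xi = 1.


eta = (Ef/Em - 1)/(Ef/Em + xi) = (58.0 - 1)/(58.0 + 1) = 0.9661
E2 = Em*(1+xi*eta*Vf)/(1-eta*Vf) = 15.6 GPa

15.6 GPa


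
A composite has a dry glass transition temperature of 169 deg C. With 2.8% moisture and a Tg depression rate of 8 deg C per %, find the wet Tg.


Tg_wet = Tg_dry - k*moisture = 169 - 8*2.8 = 146.6 deg C

146.6 deg C


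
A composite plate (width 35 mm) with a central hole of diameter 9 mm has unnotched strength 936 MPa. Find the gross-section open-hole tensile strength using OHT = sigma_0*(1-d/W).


OHT = sigma_0*(1-d/W) = 936*(1-9/35) = 695.3 MPa

695.3 MPa


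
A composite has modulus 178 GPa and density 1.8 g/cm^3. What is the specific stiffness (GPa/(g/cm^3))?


Specific stiffness = E/rho = 178/1.8 = 98.9 GPa/(g/cm^3)

98.9 GPa/(g/cm^3)


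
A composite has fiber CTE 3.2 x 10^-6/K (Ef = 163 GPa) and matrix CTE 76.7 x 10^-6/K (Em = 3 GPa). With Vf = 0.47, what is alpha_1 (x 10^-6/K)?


E1 = Ef*Vf + Em*(1-Vf) = 78.2
alpha_1 = (alpha_f*Ef*Vf + alpha_m*Em*(1-Vf))/E1 = 4.69 x 10^-6/K

4.69 x 10^-6/K


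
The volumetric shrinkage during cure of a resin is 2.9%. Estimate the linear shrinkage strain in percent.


Linear shrinkage ≈ vol_shrink/3 = 2.9/3 = 0.967%

0.967%


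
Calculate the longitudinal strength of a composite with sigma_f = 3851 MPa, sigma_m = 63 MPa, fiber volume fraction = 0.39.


sigma_1 = sigma_f*Vf + sigma_m*(1-Vf) = 3851*0.39 + 63*0.61 = 1540.3 MPa

1540.3 MPa


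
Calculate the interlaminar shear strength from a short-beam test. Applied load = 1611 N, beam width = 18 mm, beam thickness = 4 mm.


ILSS = 3F/(4bh) = 3*1611/(4*18*4) = 16.78 MPa

16.78 MPa


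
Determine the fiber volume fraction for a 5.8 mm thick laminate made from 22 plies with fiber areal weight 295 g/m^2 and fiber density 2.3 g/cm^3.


Vf = n * FAW / (rho_f * h * 1000) = 22 * 295 / (2.3 * 5.8 * 1000) = 0.4865

0.4865


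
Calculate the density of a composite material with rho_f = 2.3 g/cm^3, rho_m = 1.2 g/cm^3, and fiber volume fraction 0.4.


rho_c = rho_f*Vf + rho_m*(1-Vf) = 2.3*0.4 + 1.2*0.6 = 1.64 g/cm^3

1.64 g/cm^3


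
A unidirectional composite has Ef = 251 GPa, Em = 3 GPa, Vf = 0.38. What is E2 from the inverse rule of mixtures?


1/E2 = Vf/Ef + (1-Vf)/Em = 0.38/251 + 0.62/3
E2 = 4.8 GPa

4.8 GPa


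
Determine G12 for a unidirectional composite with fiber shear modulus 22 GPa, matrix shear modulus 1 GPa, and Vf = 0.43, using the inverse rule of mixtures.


1/G12 = Vf/Gf + (1-Vf)/Gm = 0.43/22 + 0.57/1
G12 = 1.7 GPa

1.7 GPa


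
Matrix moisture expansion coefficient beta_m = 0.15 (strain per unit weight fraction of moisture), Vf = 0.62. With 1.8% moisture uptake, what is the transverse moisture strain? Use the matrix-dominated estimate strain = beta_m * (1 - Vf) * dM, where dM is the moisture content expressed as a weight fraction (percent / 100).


dM = 1.8/100 = 0.018
strain = beta_m * (1-Vf) * dM = 0.15 * 0.38 * 0.018 = 0.001026

0.001026


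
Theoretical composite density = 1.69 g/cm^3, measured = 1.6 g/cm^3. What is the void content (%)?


Void% = (rho_theo - rho_actual)/rho_theo * 100 = (1.69 - 1.6)/1.69 * 100 = 5.33%

5.33%


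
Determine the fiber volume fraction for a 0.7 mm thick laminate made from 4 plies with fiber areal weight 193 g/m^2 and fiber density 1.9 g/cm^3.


Vf = n * FAW / (rho_f * h * 1000) = 4 * 193 / (1.9 * 0.7 * 1000) = 0.5805

0.5805


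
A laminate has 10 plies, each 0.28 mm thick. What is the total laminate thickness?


h = n * t_ply = 10 * 0.28 = 2.8 mm

2.8 mm


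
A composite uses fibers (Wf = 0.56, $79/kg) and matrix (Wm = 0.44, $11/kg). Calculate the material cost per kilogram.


Cost = cost_f*Wf + cost_m*Wm = 79*0.56 + 11*0.44 = $49.08/kg

$49.08/kg


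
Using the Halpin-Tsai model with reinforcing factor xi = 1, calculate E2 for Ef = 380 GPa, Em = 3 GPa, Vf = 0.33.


eta = (Ef/Em - 1)/(Ef/Em + xi) = (126.6667 - 1)/(126.6667 + 1) = 0.9843
E2 = Em*(1+xi*eta*Vf)/(1-eta*Vf) = 5.89 GPa

5.89 GPa


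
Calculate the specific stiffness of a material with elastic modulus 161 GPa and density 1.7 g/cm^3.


Specific stiffness = E/rho = 161/1.7 = 94.7 GPa/(g/cm^3)

94.7 GPa/(g/cm^3)


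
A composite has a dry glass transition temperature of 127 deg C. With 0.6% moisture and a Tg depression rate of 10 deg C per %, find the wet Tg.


Tg_wet = Tg_dry - k*moisture = 127 - 10*0.6 = 121.0 deg C

121.0 deg C


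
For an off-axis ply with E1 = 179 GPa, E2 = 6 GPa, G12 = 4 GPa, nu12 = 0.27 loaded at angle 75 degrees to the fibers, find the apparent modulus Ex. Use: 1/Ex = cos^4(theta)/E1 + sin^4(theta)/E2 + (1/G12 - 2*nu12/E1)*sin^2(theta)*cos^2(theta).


cos^4(75) = 0.004487, sin^4(75) = 0.870513, sin^2(75)*cos^2(75) = 0.0625
1/G12 - 2*nu12/E1 = 1/4 - 2*0.27/179 = 0.246983 GPa^-1
1/Ex = 0.004487/179 + 0.870513/6 + 0.246983*0.0625 = 0.160547 GPa^-1
Ex = 6.23 GPa

6.23 GPa


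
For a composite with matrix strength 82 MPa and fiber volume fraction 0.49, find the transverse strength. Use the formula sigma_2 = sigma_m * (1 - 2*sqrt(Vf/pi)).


factor = 1 - 2*sqrt(0.49/pi) = 0.2101
sigma_2 = 82 * 0.2101 = 17.23 MPa

17.23 MPa


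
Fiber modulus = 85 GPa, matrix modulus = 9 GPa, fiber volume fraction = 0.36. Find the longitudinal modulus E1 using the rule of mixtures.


E1 = Ef*Vf + Em*(1-Vf) = 85*0.36 + 9*0.64 = 36.36 GPa

36.36 GPa


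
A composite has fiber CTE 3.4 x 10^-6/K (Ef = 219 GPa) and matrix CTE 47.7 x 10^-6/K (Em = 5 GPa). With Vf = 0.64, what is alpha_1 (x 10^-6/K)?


E1 = Ef*Vf + Em*(1-Vf) = 141.96
alpha_1 = (alpha_f*Ef*Vf + alpha_m*Em*(1-Vf))/E1 = 3.96 x 10^-6/K

3.96 x 10^-6/K


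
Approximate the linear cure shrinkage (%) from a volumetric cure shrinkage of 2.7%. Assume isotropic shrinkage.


Linear shrinkage ≈ vol_shrink/3 = 2.7/3 = 0.9%

0.9%


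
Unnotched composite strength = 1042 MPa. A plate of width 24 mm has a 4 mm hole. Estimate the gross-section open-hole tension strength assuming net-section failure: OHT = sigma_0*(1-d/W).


OHT = sigma_0*(1-d/W) = 1042*(1-4/24) = 868.3 MPa

868.3 MPa


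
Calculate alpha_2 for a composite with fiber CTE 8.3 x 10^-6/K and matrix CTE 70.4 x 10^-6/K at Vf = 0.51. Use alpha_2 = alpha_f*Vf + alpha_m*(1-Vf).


alpha_2 = alpha_f*Vf + alpha_m*(1-Vf) = 8.3*0.51 + 70.4*0.49 = 38.7 x 10^-6/K

38.7 x 10^-6/K


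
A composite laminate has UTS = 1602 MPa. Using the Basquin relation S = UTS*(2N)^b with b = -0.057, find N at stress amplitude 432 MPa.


N = 0.5 * (S/UTS)^(1/b) = 0.5 * (432/1602)^(1/-0.057) = 4.8368e+09 cycles

4.8368e+09 cycles


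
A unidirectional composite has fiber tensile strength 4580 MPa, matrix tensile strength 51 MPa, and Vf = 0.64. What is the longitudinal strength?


sigma_1 = sigma_f*Vf + sigma_m*(1-Vf) = 4580*0.64 + 51*0.36 = 2949.6 MPa

2949.6 MPa


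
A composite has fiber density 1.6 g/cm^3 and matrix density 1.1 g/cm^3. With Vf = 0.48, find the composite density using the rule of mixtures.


rho_c = rho_f*Vf + rho_m*(1-Vf) = 1.6*0.48 + 1.1*0.52 = 1.34 g/cm^3

1.34 g/cm^3


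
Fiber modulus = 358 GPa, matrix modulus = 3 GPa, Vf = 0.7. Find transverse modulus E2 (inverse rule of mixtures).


1/E2 = Vf/Ef + (1-Vf)/Em = 0.7/358 + 0.3/3
E2 = 9.81 GPa

9.81 GPa


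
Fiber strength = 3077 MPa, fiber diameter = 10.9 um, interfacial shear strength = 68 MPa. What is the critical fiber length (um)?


Lc = sigma_f * d / (2 * tau_i) = 3077 * 10.9 / (2 * 68) = 246.6 um

246.6 um


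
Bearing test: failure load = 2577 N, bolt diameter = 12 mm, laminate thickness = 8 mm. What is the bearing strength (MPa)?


sigma_br = F/(d*h) = 2577/(12*8) = 26.8 MPa

26.8 MPa


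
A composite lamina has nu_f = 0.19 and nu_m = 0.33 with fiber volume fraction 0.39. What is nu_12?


nu_12 = nu_f*Vf + nu_m*(1-Vf) = 0.19*0.39 + 0.33*0.61 = 0.2754

0.2754


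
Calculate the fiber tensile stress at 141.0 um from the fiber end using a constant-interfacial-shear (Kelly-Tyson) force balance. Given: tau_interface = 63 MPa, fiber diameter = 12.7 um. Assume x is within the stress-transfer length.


Force balance: sigma_f * (pi*d^2/4) = tau * (pi*d) * x  ->  sigma_f = 4 * tau * x / d
sigma_f = 4 * 63 * 141.0 / 12.7 = 2797.8 MPa

2797.8 MPa


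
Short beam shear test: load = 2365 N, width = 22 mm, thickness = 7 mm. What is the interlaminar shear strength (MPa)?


ILSS = 3F/(4bh) = 3*2365/(4*22*7) = 11.52 MPa

11.52 MPa


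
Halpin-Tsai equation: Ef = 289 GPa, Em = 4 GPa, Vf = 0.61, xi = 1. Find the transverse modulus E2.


eta = (Ef/Em - 1)/(Ef/Em + xi) = (72.25 - 1)/(72.25 + 1) = 0.9727
E2 = Em*(1+xi*eta*Vf)/(1-eta*Vf) = 15.67 GPa

15.67 GPa


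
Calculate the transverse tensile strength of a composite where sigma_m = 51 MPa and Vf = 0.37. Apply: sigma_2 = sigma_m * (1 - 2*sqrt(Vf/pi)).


factor = 1 - 2*sqrt(0.37/pi) = 0.3136
sigma_2 = 51 * 0.3136 = 16.0 MPa

16.0 MPa


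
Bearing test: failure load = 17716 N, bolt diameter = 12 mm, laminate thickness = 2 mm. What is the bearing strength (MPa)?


sigma_br = F/(d*h) = 17716/(12*2) = 738.2 MPa

738.2 MPa


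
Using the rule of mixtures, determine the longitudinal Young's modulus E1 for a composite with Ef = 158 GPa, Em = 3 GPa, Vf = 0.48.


E1 = Ef*Vf + Em*(1-Vf) = 158*0.48 + 3*0.52 = 77.4 GPa

77.4 GPa


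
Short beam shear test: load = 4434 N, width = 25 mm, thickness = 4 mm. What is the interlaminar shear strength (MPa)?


ILSS = 3F/(4bh) = 3*4434/(4*25*4) = 33.26 MPa

33.26 MPa


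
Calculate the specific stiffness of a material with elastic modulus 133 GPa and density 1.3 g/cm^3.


Specific stiffness = E/rho = 133/1.3 = 102.3 GPa/(g/cm^3)

102.3 GPa/(g/cm^3)


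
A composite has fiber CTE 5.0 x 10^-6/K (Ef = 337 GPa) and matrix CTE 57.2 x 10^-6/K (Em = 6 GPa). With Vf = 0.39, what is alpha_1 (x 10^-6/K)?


E1 = Ef*Vf + Em*(1-Vf) = 135.09
alpha_1 = (alpha_f*Ef*Vf + alpha_m*Em*(1-Vf))/E1 = 6.41 x 10^-6/K

6.41 x 10^-6/K


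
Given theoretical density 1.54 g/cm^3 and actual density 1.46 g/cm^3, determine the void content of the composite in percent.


Void% = (rho_theo - rho_actual)/rho_theo * 100 = (1.54 - 1.46)/1.54 * 100 = 5.19%

5.19%


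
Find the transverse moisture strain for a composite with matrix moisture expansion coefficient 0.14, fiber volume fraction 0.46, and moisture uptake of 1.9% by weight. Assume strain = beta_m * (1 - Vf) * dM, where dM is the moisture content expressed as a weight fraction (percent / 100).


dM = 1.9/100 = 0.019
strain = beta_m * (1-Vf) * dM = 0.14 * 0.54 * 0.019 = 0.0014364

0.0014364


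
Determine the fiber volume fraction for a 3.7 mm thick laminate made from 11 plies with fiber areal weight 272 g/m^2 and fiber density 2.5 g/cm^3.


Vf = n * FAW / (rho_f * h * 1000) = 11 * 272 / (2.5 * 3.7 * 1000) = 0.3235

0.3235


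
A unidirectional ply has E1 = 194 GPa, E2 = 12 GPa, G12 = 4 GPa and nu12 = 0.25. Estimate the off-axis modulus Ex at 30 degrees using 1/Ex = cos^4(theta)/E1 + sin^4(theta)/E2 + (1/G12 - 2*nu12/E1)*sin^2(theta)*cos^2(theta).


cos^4(30) = 0.5625, sin^4(30) = 0.0625, sin^2(30)*cos^2(30) = 0.1875
1/G12 - 2*nu12/E1 = 1/4 - 2*0.25/194 = 0.247423 GPa^-1
1/Ex = 0.5625/194 + 0.0625/12 + 0.247423*0.1875 = 0.0544996 GPa^-1
Ex = 18.35 GPa

18.35 GPa


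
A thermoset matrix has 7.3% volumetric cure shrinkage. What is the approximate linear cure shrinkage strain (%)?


Linear shrinkage ≈ vol_shrink/3 = 7.3/3 = 2.433%

2.433%


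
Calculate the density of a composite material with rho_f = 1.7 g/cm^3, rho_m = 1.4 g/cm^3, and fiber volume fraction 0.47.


rho_c = rho_f*Vf + rho_m*(1-Vf) = 1.7*0.47 + 1.4*0.53 = 1.541 g/cm^3

1.541 g/cm^3


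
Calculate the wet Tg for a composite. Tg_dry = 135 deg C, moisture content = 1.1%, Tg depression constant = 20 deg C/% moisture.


Tg_wet = Tg_dry - k*moisture = 135 - 20*1.1 = 113.0 deg C

113.0 deg C


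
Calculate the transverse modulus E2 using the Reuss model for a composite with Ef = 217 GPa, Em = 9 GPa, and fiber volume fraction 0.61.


1/E2 = Vf/Ef + (1-Vf)/Em = 0.61/217 + 0.39/9
E2 = 21.67 GPa

21.67 GPa


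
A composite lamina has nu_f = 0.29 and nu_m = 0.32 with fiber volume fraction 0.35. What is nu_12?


nu_12 = nu_f*Vf + nu_m*(1-Vf) = 0.29*0.35 + 0.32*0.65 = 0.3095

0.3095


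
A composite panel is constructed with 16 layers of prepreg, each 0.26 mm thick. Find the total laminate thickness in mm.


h = n * t_ply = 16 * 0.26 = 4.16 mm

4.16 mm


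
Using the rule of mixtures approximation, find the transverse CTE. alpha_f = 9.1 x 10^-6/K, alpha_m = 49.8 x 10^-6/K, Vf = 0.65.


alpha_2 = alpha_f*Vf + alpha_m*(1-Vf) = 9.1*0.65 + 49.8*0.35 = 23.3 x 10^-6/K

23.3 x 10^-6/K


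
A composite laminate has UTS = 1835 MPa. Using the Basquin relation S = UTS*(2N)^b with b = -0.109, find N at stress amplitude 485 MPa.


N = 0.5 * (S/UTS)^(1/b) = 0.5 * (485/1835)^(1/-0.109) = 100173.5001 cycles

100173.5001 cycles


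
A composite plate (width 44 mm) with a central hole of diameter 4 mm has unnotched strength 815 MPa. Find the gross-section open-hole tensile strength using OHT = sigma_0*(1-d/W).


OHT = sigma_0*(1-d/W) = 815*(1-4/44) = 740.9 MPa

740.9 MPa


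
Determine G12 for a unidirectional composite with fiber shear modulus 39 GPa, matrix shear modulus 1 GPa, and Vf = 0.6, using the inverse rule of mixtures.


1/G12 = Vf/Gf + (1-Vf)/Gm = 0.6/39 + 0.4/1
G12 = 2.41 GPa

2.41 GPa


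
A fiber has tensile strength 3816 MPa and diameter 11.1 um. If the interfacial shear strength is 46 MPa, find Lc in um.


Lc = sigma_f * d / (2 * tau_i) = 3816 * 11.1 / (2 * 46) = 460.4 um

460.4 um


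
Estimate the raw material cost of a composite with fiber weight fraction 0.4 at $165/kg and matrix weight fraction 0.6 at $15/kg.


Cost = cost_f*Wf + cost_m*Wm = 165*0.4 + 15*0.6 = $75.0/kg

$75.0/kg


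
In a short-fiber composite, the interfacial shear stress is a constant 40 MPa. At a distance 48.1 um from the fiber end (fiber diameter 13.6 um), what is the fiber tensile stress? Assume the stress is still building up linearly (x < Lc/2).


Force balance: sigma_f * (pi*d^2/4) = tau * (pi*d) * x  ->  sigma_f = 4 * tau * x / d
sigma_f = 4 * 40 * 48.1 / 13.6 = 565.9 MPa

565.9 MPa


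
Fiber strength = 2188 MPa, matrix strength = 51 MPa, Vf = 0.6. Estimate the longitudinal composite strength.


sigma_1 = sigma_f*Vf + sigma_m*(1-Vf) = 2188*0.6 + 51*0.4 = 1333.2 MPa

1333.2 MPa


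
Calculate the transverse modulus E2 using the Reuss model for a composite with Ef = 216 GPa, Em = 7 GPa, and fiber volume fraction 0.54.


1/E2 = Vf/Ef + (1-Vf)/Em = 0.54/216 + 0.46/7
E2 = 14.66 GPa

14.66 GPa


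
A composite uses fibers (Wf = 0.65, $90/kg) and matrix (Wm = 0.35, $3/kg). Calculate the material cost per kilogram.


Cost = cost_f*Wf + cost_m*Wm = 90*0.65 + 3*0.35 = $59.55/kg

$59.55/kg


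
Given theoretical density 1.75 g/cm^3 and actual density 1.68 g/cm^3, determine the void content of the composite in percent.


Void% = (rho_theo - rho_actual)/rho_theo * 100 = (1.75 - 1.68)/1.75 * 100 = 4.0%

4.0%


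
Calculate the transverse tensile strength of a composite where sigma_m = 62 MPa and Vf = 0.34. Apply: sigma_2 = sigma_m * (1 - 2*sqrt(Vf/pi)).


factor = 1 - 2*sqrt(0.34/pi) = 0.342
sigma_2 = 62 * 0.342 = 21.21 MPa

21.21 MPa


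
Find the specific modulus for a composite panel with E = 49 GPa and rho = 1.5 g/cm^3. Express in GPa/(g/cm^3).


Specific stiffness = E/rho = 49/1.5 = 32.7 GPa/(g/cm^3)

32.7 GPa/(g/cm^3)


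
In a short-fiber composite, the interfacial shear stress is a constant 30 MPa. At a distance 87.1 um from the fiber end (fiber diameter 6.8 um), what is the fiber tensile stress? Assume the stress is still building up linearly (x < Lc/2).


Force balance: sigma_f * (pi*d^2/4) = tau * (pi*d) * x  ->  sigma_f = 4 * tau * x / d
sigma_f = 4 * 30 * 87.1 / 6.8 = 1537.1 MPa

1537.1 MPa


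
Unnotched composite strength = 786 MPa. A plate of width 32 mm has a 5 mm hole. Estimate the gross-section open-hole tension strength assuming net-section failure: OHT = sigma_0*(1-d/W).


OHT = sigma_0*(1-d/W) = 786*(1-5/32) = 663.2 MPa

663.2 MPa


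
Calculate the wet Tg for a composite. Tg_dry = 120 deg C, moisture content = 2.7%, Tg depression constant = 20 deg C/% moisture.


Tg_wet = Tg_dry - k*moisture = 120 - 20*2.7 = 66.0 deg C

66.0 deg C


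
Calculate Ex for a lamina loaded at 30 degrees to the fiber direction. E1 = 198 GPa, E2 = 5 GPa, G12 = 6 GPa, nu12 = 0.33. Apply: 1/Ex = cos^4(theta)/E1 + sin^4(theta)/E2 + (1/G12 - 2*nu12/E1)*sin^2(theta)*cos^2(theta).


cos^4(30) = 0.5625, sin^4(30) = 0.0625, sin^2(30)*cos^2(30) = 0.1875
1/G12 - 2*nu12/E1 = 1/6 - 2*0.33/198 = 0.163333 GPa^-1
1/Ex = 0.5625/198 + 0.0625/5 + 0.163333*0.1875 = 0.0459659 GPa^-1
Ex = 21.76 GPa

21.76 GPa


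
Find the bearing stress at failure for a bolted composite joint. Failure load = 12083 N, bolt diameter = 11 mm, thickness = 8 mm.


sigma_br = F/(d*h) = 12083/(11*8) = 137.3 MPa

137.3 MPa


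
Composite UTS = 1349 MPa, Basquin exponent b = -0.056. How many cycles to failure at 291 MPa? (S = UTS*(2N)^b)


N = 0.5 * (S/UTS)^(1/b) = 0.5 * (291/1349)^(1/-0.056) = 3.9260e+11 cycles

3.9260e+11 cycles


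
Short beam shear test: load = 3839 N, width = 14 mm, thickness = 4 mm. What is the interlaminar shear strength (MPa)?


ILSS = 3F/(4bh) = 3*3839/(4*14*4) = 51.42 MPa

51.42 MPa


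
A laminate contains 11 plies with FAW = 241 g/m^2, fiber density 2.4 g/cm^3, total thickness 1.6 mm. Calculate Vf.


Vf = n * FAW / (rho_f * h * 1000) = 11 * 241 / (2.4 * 1.6 * 1000) = 0.6904

0.6904


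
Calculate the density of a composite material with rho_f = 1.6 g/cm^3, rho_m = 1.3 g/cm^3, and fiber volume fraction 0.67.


rho_c = rho_f*Vf + rho_m*(1-Vf) = 1.6*0.67 + 1.3*0.33 = 1.501 g/cm^3

1.501 g/cm^3


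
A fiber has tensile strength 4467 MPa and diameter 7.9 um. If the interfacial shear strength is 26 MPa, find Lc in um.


Lc = sigma_f * d / (2 * tau_i) = 4467 * 7.9 / (2 * 26) = 678.6 um

678.6 um


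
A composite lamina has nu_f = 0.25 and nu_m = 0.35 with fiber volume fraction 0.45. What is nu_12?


nu_12 = nu_f*Vf + nu_m*(1-Vf) = 0.25*0.45 + 0.35*0.55 = 0.305

0.305


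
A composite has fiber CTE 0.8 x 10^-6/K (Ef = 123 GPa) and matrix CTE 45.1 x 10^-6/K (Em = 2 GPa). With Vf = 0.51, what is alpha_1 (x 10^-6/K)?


E1 = Ef*Vf + Em*(1-Vf) = 63.71
alpha_1 = (alpha_f*Ef*Vf + alpha_m*Em*(1-Vf))/E1 = 1.48 x 10^-6/K

1.48 x 10^-6/K


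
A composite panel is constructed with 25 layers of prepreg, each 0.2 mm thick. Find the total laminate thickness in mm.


h = n * t_ply = 25 * 0.2 = 5.0 mm

5.0 mm


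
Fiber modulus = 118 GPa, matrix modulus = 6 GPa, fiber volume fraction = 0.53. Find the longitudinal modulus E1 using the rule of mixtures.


E1 = Ef*Vf + Em*(1-Vf) = 118*0.53 + 6*0.47 = 65.36 GPa

65.36 GPa


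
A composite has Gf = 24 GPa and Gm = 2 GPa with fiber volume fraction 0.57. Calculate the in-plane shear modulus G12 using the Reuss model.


1/G12 = Vf/Gf + (1-Vf)/Gm = 0.57/24 + 0.43/2
G12 = 4.19 GPa

4.19 GPa


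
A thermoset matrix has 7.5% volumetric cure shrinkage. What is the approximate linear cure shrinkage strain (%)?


Linear shrinkage ≈ vol_shrink/3 = 7.5/3 = 2.5%

2.5%


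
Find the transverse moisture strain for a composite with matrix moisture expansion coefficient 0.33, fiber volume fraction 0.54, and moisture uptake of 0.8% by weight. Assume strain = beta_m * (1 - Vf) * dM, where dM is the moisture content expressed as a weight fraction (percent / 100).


dM = 0.8/100 = 0.008
strain = beta_m * (1-Vf) * dM = 0.33 * 0.46 * 0.008 = 0.0012144

0.0012144


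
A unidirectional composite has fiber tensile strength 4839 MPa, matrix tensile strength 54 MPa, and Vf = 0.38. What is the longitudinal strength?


sigma_1 = sigma_f*Vf + sigma_m*(1-Vf) = 4839*0.38 + 54*0.62 = 1872.3 MPa

1872.3 MPa


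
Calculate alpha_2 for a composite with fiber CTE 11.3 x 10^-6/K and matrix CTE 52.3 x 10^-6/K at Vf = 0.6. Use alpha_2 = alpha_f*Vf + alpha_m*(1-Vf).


alpha_2 = alpha_f*Vf + alpha_m*(1-Vf) = 11.3*0.6 + 52.3*0.4 = 27.7 x 10^-6/K

27.7 x 10^-6/K


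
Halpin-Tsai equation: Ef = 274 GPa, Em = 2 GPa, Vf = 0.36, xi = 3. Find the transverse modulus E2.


eta = (Ef/Em - 1)/(Ef/Em + xi) = (137.0 - 1)/(137.0 + 3) = 0.9714
E2 = Em*(1+xi*eta*Vf)/(1-eta*Vf) = 6.3 GPa

6.3 GPa


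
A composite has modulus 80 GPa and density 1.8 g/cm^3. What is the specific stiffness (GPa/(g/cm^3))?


Specific stiffness = E/rho = 80/1.8 = 44.4 GPa/(g/cm^3)

44.4 GPa/(g/cm^3)


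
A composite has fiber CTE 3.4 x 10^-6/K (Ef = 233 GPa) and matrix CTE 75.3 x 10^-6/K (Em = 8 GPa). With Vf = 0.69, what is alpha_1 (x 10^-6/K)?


E1 = Ef*Vf + Em*(1-Vf) = 163.25
alpha_1 = (alpha_f*Ef*Vf + alpha_m*Em*(1-Vf))/E1 = 4.49 x 10^-6/K

4.49 x 10^-6/K


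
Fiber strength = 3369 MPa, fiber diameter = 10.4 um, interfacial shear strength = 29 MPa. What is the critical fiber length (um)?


Lc = sigma_f * d / (2 * tau_i) = 3369 * 10.4 / (2 * 29) = 604.1 um

604.1 um


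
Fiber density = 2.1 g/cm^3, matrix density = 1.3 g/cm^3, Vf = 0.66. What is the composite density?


rho_c = rho_f*Vf + rho_m*(1-Vf) = 2.1*0.66 + 1.3*0.34 = 1.828 g/cm^3

1.828 g/cm^3


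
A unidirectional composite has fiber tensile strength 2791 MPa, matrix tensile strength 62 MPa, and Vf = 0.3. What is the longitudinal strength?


sigma_1 = sigma_f*Vf + sigma_m*(1-Vf) = 2791*0.3 + 62*0.7 = 880.7 MPa

880.7 MPa


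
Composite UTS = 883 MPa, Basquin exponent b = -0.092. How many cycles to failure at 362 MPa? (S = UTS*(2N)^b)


N = 0.5 * (S/UTS)^(1/b) = 0.5 * (362/883)^(1/-0.092) = 8095.2883 cycles

8095.2883 cycles


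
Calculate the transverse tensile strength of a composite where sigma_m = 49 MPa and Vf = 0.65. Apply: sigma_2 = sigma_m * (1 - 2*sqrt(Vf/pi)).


factor = 1 - 2*sqrt(0.65/pi) = 0.0903
sigma_2 = 49 * 0.0903 = 4.42 MPa

4.42 MPa


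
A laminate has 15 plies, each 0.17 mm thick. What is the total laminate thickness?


h = n * t_ply = 15 * 0.17 = 2.55 mm

2.55 mm


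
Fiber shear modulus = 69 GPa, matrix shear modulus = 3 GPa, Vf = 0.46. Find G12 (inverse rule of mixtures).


1/G12 = Vf/Gf + (1-Vf)/Gm = 0.46/69 + 0.54/3
G12 = 5.36 GPa

5.36 GPa


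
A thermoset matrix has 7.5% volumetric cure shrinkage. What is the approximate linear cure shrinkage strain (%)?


Linear shrinkage ≈ vol_shrink/3 = 7.5/3 = 2.5%

2.5%


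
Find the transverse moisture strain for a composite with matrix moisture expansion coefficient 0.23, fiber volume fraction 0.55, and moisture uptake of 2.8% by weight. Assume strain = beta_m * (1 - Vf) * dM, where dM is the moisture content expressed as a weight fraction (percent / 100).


dM = 2.8/100 = 0.028
strain = beta_m * (1-Vf) * dM = 0.23 * 0.45 * 0.028 = 0.002898

0.002898


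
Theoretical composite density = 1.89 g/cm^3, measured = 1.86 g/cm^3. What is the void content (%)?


Void% = (rho_theo - rho_actual)/rho_theo * 100 = (1.89 - 1.86)/1.89 * 100 = 1.59%

1.59%


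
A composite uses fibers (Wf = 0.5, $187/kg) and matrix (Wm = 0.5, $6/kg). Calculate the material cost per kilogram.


Cost = cost_f*Wf + cost_m*Wm = 187*0.5 + 6*0.5 = $96.5/kg

$96.5/kg


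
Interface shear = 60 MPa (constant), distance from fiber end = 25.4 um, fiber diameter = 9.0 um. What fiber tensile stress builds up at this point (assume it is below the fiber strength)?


Force balance: sigma_f * (pi*d^2/4) = tau * (pi*d) * x  ->  sigma_f = 4 * tau * x / d
sigma_f = 4 * 60 * 25.4 / 9.0 = 677.3 MPa

677.3 MPa


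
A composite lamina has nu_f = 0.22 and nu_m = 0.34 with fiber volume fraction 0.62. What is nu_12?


nu_12 = nu_f*Vf + nu_m*(1-Vf) = 0.22*0.62 + 0.34*0.38 = 0.2656

0.2656


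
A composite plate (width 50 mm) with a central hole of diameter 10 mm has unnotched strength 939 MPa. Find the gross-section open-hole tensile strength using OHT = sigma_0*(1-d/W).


OHT = sigma_0*(1-d/W) = 939*(1-10/50) = 751.2 MPa

751.2 MPa


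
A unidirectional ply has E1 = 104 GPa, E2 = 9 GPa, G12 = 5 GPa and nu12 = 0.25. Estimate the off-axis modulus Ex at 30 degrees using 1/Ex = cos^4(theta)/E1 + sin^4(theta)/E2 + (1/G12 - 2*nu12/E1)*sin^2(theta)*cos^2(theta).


cos^4(30) = 0.5625, sin^4(30) = 0.0625, sin^2(30)*cos^2(30) = 0.1875
1/G12 - 2*nu12/E1 = 1/5 - 2*0.25/104 = 0.195192 GPa^-1
1/Ex = 0.5625/104 + 0.0625/9 + 0.195192*0.1875 = 0.0489517 GPa^-1
Ex = 20.43 GPa

20.43 GPa


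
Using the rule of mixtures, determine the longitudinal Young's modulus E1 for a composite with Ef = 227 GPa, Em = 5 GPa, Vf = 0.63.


E1 = Ef*Vf + Em*(1-Vf) = 227*0.63 + 5*0.37 = 144.86 GPa

144.86 GPa


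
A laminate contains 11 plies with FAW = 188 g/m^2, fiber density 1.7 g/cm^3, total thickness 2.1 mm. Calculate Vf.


Vf = n * FAW / (rho_f * h * 1000) = 11 * 188 / (1.7 * 2.1 * 1000) = 0.5793

0.5793


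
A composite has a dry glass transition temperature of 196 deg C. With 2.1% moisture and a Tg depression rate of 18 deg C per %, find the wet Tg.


Tg_wet = Tg_dry - k*moisture = 196 - 18*2.1 = 158.2 deg C

158.2 deg C


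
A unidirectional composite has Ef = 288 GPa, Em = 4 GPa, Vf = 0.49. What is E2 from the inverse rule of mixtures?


1/E2 = Vf/Ef + (1-Vf)/Em = 0.49/288 + 0.51/4
E2 = 7.74 GPa

7.74 GPa


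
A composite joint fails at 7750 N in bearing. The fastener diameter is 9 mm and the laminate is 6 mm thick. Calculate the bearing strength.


sigma_br = F/(d*h) = 7750/(9*6) = 143.5 MPa

143.5 MPa


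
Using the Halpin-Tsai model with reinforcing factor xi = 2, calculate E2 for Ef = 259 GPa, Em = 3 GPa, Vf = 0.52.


eta = (Ef/Em - 1)/(Ef/Em + xi) = (86.3333 - 1)/(86.3333 + 2) = 0.966
E2 = Em*(1+xi*eta*Vf)/(1-eta*Vf) = 12.08 GPa

12.08 GPa


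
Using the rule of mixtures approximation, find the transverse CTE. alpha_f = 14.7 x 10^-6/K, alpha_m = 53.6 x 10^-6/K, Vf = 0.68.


alpha_2 = alpha_f*Vf + alpha_m*(1-Vf) = 14.7*0.68 + 53.6*0.32 = 27.1 x 10^-6/K

27.1 x 10^-6/K


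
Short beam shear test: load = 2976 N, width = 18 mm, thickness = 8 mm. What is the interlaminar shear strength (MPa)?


ILSS = 3F/(4bh) = 3*2976/(4*18*8) = 15.5 MPa

15.5 MPa
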